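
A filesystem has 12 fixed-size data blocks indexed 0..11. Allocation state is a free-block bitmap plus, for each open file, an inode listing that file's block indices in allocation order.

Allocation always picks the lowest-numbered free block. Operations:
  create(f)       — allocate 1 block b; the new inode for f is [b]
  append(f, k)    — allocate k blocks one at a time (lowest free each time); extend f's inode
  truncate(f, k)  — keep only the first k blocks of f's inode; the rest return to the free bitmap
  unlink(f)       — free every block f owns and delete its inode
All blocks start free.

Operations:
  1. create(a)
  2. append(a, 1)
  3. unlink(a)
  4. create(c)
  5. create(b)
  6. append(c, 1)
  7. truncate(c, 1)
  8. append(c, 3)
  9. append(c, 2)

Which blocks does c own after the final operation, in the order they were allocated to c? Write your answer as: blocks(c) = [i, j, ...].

after create(a) → a:[0]  free=[F...........]
after append(a, 1) → a:[0, 1]  free=[FF..........]
after unlink(a) →   free=[............]
after create(c) → c:[0]  free=[F...........]
after create(b) → b:[1], c:[0]  free=[FF..........]
after append(c, 1) → b:[1], c:[0, 2]  free=[FFF.........]
after truncate(c, 1) → b:[1], c:[0]  free=[FF..........]
after append(c, 3) → b:[1], c:[0, 2, 3, 4]  free=[FFFFF.......]
after append(c, 2) → b:[1], c:[0, 2, 3, 4, 5, 6]  free=[FFFFFFF.....]

blocks(c) = [0, 2, 3, 4, 5, 6]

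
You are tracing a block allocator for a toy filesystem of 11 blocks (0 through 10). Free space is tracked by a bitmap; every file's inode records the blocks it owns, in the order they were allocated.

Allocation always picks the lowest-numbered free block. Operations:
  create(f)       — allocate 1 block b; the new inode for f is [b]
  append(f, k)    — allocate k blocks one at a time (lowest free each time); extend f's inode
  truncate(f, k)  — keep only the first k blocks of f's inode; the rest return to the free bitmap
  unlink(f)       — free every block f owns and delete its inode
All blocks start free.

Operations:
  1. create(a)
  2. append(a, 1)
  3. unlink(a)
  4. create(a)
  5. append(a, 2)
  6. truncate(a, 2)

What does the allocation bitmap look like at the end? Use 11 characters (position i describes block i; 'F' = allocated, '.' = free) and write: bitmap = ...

after create(a) → a:[0]  free=[F..........]
after append(a, 1) → a:[0, 1]  free=[FF.........]
after unlink(a) →   free=[...........]
after create(a) → a:[0]  free=[F..........]
after append(a, 2) → a:[0, 1, 2]  free=[FFF........]
after truncate(a, 2) → a:[0, 1]  free=[FF.........]

bitmap = FF.........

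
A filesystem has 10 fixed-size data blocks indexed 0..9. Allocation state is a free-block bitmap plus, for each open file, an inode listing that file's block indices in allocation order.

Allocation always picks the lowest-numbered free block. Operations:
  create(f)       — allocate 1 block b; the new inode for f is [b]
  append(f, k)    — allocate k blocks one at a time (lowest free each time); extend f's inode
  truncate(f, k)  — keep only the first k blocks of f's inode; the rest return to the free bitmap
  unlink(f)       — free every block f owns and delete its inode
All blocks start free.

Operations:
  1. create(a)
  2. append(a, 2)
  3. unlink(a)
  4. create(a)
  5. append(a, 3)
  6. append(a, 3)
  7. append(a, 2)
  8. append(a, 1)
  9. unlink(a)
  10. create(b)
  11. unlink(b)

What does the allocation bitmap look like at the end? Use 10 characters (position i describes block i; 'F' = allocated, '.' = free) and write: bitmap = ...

create(a): bitmap=F......... | a=[0]
append(a, 2): bitmap=FFF....... | a=[0, 1, 2]
unlink(a): bitmap=.......... | 
create(a): bitmap=F......... | a=[0]
append(a, 3): bitmap=FFFF...... | a=[0, 1, 2, 3]
append(a, 3): bitmap=FFFFFFF... | a=[0, 1, 2, 3, 4, 5, 6]
append(a, 2): bitmap=FFFFFFFFF. | a=[0, 1, 2, 3, 4, 5, 6, 7, 8]
append(a, 1): bitmap=FFFFFFFFFF | a=[0, 1, 2, 3, 4, 5, 6, 7, 8, 9]
unlink(a): bitmap=.......... | 
create(b): bitmap=F......... | b=[0]
unlink(b): bitmap=.......... | 

bitmap = ..........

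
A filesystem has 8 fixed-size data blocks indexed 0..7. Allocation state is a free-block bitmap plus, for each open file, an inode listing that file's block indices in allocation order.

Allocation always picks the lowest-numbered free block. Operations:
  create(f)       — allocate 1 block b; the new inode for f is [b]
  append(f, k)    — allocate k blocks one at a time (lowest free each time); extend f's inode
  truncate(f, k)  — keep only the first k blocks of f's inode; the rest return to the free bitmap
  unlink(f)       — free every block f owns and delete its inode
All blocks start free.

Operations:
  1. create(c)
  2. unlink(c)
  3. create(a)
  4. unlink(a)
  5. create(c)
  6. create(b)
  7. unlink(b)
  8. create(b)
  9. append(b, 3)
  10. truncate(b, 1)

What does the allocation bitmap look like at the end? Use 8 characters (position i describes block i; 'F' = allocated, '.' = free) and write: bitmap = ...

[1] create(c) — c=0 (map F.......)
[2] unlink(c) —  (map ........)
[3] create(a) — a=0 (map F.......)
[4] unlink(a) —  (map ........)
[5] create(c) — c=0 (map F.......)
[6] create(b) — b=1 c=0 (map FF......)
[7] unlink(b) — c=0 (map F.......)
[8] create(b) — b=1 c=0 (map FF......)
[9] append(b, 3) — b=1,2,3,4 c=0 (map FFFFF...)
[10] truncate(b, 1) — b=1 c=0 (map FF......)

bitmap = FF......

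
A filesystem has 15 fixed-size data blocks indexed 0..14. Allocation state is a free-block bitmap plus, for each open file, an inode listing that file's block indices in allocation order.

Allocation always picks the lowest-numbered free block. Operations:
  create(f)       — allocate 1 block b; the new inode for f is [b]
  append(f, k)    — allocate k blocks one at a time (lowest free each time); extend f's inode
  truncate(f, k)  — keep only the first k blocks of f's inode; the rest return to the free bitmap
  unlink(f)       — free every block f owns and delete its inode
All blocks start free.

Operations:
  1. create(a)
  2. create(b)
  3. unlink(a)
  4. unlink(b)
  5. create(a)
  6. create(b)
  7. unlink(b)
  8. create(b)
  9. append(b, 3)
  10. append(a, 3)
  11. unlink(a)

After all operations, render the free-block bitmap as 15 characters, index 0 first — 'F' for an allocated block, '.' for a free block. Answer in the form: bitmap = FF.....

bitmap = .FFFF..........

after create(a) → a:[0]  free=[F..............]
after create(b) → a:[0], b:[1]  free=[FF.............]
after unlink(a) → b:[1]  free=[.F.............]
after unlink(b) →   free=[...............]
after create(a) → a:[0]  free=[F..............]
after create(b) → a:[0], b:[1]  free=[FF.............]
after unlink(b) → a:[0]  free=[F..............]
after create(b) → a:[0], b:[1]  free=[FF.............]
after append(b, 3) → a:[0], b:[1, 2, 3, 4]  free=[FFFFF..........]
after append(a, 3) → a:[0, 5, 6, 7], b:[1, 2, 3, 4]  free=[FFFFFFFF.......]
after unlink(a) → b:[1, 2, 3, 4]  free=[.FFFF..........]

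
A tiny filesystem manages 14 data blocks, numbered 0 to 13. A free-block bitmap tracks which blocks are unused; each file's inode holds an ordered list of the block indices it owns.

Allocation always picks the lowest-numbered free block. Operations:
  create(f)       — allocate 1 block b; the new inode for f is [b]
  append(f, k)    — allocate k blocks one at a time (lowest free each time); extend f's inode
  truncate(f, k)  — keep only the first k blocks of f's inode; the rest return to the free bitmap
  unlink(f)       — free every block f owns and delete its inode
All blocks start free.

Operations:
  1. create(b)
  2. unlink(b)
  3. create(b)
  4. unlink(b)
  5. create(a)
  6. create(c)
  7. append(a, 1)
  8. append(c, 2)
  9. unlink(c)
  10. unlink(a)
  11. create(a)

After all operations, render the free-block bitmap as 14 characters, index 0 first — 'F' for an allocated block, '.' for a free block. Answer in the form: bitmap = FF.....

bitmap = F.............

  1. create(b)  ⇒  F.............  {b→[0]}
  2. unlink(b)  ⇒  ..............  {}
  3. create(b)  ⇒  F.............  {b→[0]}
  4. unlink(b)  ⇒  ..............  {}
  5. create(a)  ⇒  F.............  {a→[0]}
  6. create(c)  ⇒  FF............  {a→[0]; c→[1]}
  7. append(a, 1)  ⇒  FFF...........  {a→[0, 2]; c→[1]}
  8. append(c, 2)  ⇒  FFFFF.........  {a→[0, 2]; c→[1, 3, 4]}
  9. unlink(c)  ⇒  F.F...........  {a→[0, 2]}
  10. unlink(a)  ⇒  ..............  {}
  11. create(a)  ⇒  F.............  {a→[0]}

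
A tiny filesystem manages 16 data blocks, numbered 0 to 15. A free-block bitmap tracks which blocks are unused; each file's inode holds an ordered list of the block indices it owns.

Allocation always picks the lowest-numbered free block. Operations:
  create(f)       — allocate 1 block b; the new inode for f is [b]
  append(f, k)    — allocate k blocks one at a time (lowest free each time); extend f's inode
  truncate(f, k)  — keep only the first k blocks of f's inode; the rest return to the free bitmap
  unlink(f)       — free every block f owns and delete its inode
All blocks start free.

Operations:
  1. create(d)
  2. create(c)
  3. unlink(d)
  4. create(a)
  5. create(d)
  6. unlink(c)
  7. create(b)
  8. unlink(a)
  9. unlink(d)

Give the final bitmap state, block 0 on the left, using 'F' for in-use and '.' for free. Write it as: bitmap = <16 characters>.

create(d): bitmap=F............... | d=[0]
create(c): bitmap=FF.............. | c=[1] d=[0]
unlink(d): bitmap=.F.............. | c=[1]
create(a): bitmap=FF.............. | a=[0] c=[1]
create(d): bitmap=FFF............. | a=[0] c=[1] d=[2]
unlink(c): bitmap=F.F............. | a=[0] d=[2]
create(b): bitmap=FFF............. | a=[0] b=[1] d=[2]
unlink(a): bitmap=.FF............. | b=[1] d=[2]
unlink(d): bitmap=.F.............. | b=[1]

bitmap = .F..............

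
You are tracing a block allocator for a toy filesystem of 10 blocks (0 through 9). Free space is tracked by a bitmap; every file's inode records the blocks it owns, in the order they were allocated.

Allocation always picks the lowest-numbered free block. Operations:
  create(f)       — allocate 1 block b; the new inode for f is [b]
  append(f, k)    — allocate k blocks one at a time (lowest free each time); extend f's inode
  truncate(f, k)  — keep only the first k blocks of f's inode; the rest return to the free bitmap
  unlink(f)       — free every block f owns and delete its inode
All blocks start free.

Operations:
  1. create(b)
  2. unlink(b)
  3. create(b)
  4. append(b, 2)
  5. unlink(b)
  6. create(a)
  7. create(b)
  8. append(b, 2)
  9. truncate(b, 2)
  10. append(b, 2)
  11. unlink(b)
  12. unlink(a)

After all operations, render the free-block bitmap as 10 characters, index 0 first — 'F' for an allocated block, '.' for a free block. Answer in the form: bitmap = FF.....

bitmap = ..........

create(b): bitmap=F......... | b=[0]
unlink(b): bitmap=.......... | 
create(b): bitmap=F......... | b=[0]
append(b, 2): bitmap=FFF....... | b=[0, 1, 2]
unlink(b): bitmap=.......... | 
create(a): bitmap=F......... | a=[0]
create(b): bitmap=FF........ | a=[0] b=[1]
append(b, 2): bitmap=FFFF...... | a=[0] b=[1, 2, 3]
truncate(b, 2): bitmap=FFF....... | a=[0] b=[1, 2]
append(b, 2): bitmap=FFFFF..... | a=[0] b=[1, 2, 3, 4]
unlink(b): bitmap=F......... | a=[0]
unlink(a): bitmap=.......... | 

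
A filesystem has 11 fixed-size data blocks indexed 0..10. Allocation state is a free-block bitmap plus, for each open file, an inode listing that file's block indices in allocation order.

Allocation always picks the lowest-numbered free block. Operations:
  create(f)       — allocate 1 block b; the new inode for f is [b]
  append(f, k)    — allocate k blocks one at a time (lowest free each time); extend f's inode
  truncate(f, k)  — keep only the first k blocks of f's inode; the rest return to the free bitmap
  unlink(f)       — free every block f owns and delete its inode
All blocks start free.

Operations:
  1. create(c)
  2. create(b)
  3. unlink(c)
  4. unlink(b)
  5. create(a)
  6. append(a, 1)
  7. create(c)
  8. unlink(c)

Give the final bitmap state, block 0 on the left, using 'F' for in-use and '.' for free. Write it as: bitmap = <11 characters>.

bitmap = FF.........

  1. create(c)  ⇒  F..........  {c→[0]}
  2. create(b)  ⇒  FF.........  {b→[1]; c→[0]}
  3. unlink(c)  ⇒  .F.........  {b→[1]}
  4. unlink(b)  ⇒  ...........  {}
  5. create(a)  ⇒  F..........  {a→[0]}
  6. append(a, 1)  ⇒  FF.........  {a→[0, 1]}
  7. create(c)  ⇒  FFF........  {a→[0, 1]; c→[2]}
  8. unlink(c)  ⇒  FF.........  {a→[0, 1]}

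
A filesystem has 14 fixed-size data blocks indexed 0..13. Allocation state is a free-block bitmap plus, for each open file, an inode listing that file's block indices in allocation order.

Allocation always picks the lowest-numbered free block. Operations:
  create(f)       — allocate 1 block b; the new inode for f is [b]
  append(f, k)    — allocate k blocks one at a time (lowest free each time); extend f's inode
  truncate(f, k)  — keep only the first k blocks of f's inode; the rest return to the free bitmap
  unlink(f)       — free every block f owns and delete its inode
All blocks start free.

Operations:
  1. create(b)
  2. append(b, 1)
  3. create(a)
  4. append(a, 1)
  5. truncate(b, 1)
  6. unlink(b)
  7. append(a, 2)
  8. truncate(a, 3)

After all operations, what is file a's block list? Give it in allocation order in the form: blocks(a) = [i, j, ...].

blocks(a) = [2, 3, 0]

after create(b) → b:[0]  free=[F.............]
after append(b, 1) → b:[0, 1]  free=[FF............]
after create(a) → a:[2], b:[0, 1]  free=[FFF...........]
after append(a, 1) → a:[2, 3], b:[0, 1]  free=[FFFF..........]
after truncate(b, 1) → a:[2, 3], b:[0]  free=[F.FF..........]
after unlink(b) → a:[2, 3]  free=[..FF..........]
after append(a, 2) → a:[2, 3, 0, 1]  free=[FFFF..........]
after truncate(a, 3) → a:[2, 3, 0]  free=[F.FF..........]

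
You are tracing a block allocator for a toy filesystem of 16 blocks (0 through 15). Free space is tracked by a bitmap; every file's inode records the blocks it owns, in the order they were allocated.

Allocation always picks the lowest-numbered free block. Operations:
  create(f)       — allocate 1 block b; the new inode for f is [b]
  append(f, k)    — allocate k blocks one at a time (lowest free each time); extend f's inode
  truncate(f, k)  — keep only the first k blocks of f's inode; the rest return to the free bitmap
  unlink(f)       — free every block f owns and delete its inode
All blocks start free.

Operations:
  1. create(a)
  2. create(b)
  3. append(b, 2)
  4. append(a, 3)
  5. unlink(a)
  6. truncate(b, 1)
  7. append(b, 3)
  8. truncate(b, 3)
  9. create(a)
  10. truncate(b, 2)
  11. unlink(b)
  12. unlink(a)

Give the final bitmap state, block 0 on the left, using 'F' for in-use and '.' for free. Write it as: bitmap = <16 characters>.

bitmap = ................

  1. create(a)  ⇒  F...............  {a→[0]}
  2. create(b)  ⇒  FF..............  {a→[0]; b→[1]}
  3. append(b, 2)  ⇒  FFFF............  {a→[0]; b→[1, 2, 3]}
  4. append(a, 3)  ⇒  FFFFFFF.........  {a→[0, 4, 5, 6]; b→[1, 2, 3]}
  5. unlink(a)  ⇒  .FFF............  {b→[1, 2, 3]}
  6. truncate(b, 1)  ⇒  .F..............  {b→[1]}
  7. append(b, 3)  ⇒  FFFF............  {b→[1, 0, 2, 3]}
  8. truncate(b, 3)  ⇒  FFF.............  {b→[1, 0, 2]}
  9. create(a)  ⇒  FFFF............  {a→[3]; b→[1, 0, 2]}
  10. truncate(b, 2)  ⇒  FF.F............  {a→[3]; b→[1, 0]}
  11. unlink(b)  ⇒  ...F............  {a→[3]}
  12. unlink(a)  ⇒  ................  {}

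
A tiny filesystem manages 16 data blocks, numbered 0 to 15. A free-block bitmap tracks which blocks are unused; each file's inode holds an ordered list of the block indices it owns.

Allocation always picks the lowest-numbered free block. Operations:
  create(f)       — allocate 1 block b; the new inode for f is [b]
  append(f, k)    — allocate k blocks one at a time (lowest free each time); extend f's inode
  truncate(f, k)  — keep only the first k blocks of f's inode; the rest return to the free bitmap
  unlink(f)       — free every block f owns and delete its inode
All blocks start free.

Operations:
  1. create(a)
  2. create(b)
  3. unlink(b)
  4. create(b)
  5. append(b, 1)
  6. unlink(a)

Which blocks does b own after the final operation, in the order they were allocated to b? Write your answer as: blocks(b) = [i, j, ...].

blocks(b) = [1, 2]

create(a): bitmap=F............... | a=[0]
create(b): bitmap=FF.............. | a=[0] b=[1]
unlink(b): bitmap=F............... | a=[0]
create(b): bitmap=FF.............. | a=[0] b=[1]
append(b, 1): bitmap=FFF............. | a=[0] b=[1, 2]
unlink(a): bitmap=.FF............. | b=[1, 2]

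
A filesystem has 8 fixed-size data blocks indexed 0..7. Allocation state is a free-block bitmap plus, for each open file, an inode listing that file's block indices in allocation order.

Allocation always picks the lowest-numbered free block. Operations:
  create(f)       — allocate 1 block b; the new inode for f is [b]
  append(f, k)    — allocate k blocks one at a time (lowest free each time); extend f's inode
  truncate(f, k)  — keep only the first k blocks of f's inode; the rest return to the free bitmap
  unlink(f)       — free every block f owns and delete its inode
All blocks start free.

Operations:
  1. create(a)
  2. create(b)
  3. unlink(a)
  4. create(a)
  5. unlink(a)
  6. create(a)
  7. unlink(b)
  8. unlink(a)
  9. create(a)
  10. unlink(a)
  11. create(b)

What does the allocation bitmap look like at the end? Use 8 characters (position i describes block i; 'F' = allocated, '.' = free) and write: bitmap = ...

bitmap = F.......

  1. create(a)  ⇒  F.......  {a→[0]}
  2. create(b)  ⇒  FF......  {a→[0]; b→[1]}
  3. unlink(a)  ⇒  .F......  {b→[1]}
  4. create(a)  ⇒  FF......  {a→[0]; b→[1]}
  5. unlink(a)  ⇒  .F......  {b→[1]}
  6. create(a)  ⇒  FF......  {a→[0]; b→[1]}
  7. unlink(b)  ⇒  F.......  {a→[0]}
  8. unlink(a)  ⇒  ........  {}
  9. create(a)  ⇒  F.......  {a→[0]}
  10. unlink(a)  ⇒  ........  {}
  11. create(b)  ⇒  F.......  {b→[0]}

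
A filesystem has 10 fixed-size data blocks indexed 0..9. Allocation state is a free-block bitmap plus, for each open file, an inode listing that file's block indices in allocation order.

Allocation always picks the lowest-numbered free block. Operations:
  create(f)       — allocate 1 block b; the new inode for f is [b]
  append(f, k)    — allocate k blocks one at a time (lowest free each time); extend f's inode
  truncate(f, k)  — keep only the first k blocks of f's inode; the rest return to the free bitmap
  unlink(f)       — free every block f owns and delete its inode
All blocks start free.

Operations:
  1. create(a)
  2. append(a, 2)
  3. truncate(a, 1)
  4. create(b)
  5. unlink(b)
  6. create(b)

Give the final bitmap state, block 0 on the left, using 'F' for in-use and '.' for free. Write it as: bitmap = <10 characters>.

bitmap = FF........

create(a): bitmap=F......... | a=[0]
append(a, 2): bitmap=FFF....... | a=[0, 1, 2]
truncate(a, 1): bitmap=F......... | a=[0]
create(b): bitmap=FF........ | a=[0] b=[1]
unlink(b): bitmap=F......... | a=[0]
create(b): bitmap=FF........ | a=[0] b=[1]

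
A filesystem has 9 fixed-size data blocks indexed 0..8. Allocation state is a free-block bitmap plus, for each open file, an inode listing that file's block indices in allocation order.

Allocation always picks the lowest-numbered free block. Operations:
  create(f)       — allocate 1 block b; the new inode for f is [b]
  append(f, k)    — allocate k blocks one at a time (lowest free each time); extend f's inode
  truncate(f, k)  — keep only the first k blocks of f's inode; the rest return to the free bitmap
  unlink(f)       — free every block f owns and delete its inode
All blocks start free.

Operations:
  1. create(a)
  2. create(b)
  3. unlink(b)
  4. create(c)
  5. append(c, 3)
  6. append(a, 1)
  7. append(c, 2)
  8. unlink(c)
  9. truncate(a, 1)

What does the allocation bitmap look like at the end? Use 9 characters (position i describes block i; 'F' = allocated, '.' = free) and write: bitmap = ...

bitmap = F........

[1] create(a) — a=0 (map F........)
[2] create(b) — a=0 b=1 (map FF.......)
[3] unlink(b) — a=0 (map F........)
[4] create(c) — a=0 c=1 (map FF.......)
[5] append(c, 3) — a=0 c=1,2,3,4 (map FFFFF....)
[6] append(a, 1) — a=0,5 c=1,2,3,4 (map FFFFFF...)
[7] append(c, 2) — a=0,5 c=1,2,3,4,6,7 (map FFFFFFFF.)
[8] unlink(c) — a=0,5 (map F....F...)
[9] truncate(a, 1) — a=0 (map F........)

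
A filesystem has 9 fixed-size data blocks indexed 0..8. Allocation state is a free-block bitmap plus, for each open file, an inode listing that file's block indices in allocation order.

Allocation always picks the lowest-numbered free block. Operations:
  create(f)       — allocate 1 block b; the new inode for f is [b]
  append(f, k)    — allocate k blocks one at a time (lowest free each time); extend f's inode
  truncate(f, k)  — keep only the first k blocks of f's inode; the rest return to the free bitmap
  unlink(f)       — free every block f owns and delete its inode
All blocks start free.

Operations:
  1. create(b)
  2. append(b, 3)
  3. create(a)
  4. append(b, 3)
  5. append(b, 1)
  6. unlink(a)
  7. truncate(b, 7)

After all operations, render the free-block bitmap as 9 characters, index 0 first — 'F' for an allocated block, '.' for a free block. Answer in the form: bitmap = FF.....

bitmap = FFFF.FFF.

create(b): bitmap=F........ | b=[0]
append(b, 3): bitmap=FFFF..... | b=[0, 1, 2, 3]
create(a): bitmap=FFFFF.... | a=[4] b=[0, 1, 2, 3]
append(b, 3): bitmap=FFFFFFFF. | a=[4] b=[0, 1, 2, 3, 5, 6, 7]
append(b, 1): bitmap=FFFFFFFFF | a=[4] b=[0, 1, 2, 3, 5, 6, 7, 8]
unlink(a): bitmap=FFFF.FFFF | b=[0, 1, 2, 3, 5, 6, 7, 8]
truncate(b, 7): bitmap=FFFF.FFF. | b=[0, 1, 2, 3, 5, 6, 7]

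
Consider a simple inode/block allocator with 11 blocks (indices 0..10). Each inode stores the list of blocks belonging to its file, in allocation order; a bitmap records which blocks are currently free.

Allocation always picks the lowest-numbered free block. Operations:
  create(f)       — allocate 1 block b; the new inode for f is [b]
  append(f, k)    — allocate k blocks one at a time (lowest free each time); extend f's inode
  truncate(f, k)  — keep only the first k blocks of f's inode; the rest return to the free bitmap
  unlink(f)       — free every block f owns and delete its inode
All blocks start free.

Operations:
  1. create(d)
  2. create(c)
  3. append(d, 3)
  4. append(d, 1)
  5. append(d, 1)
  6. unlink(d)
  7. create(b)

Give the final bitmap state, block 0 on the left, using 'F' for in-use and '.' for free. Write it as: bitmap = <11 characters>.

create(d): bitmap=F.......... | d=[0]
create(c): bitmap=FF......... | c=[1] d=[0]
append(d, 3): bitmap=FFFFF...... | c=[1] d=[0, 2, 3, 4]
append(d, 1): bitmap=FFFFFF..... | c=[1] d=[0, 2, 3, 4, 5]
append(d, 1): bitmap=FFFFFFF.... | c=[1] d=[0, 2, 3, 4, 5, 6]
unlink(d): bitmap=.F......... | c=[1]
create(b): bitmap=FF......... | b=[0] c=[1]

bitmap = FF.........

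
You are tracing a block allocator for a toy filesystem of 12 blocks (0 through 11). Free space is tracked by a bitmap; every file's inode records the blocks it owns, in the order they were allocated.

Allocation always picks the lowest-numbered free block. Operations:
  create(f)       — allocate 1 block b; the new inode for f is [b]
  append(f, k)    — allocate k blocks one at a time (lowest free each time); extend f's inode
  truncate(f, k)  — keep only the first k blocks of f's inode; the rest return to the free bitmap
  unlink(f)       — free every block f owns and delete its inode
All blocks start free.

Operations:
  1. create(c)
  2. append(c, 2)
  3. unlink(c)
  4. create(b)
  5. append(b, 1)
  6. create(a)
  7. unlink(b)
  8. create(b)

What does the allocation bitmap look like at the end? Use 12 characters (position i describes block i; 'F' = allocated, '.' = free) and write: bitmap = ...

after create(c) → c:[0]  free=[F...........]
after append(c, 2) → c:[0, 1, 2]  free=[FFF.........]
after unlink(c) →   free=[............]
after create(b) → b:[0]  free=[F...........]
after append(b, 1) → b:[0, 1]  free=[FF..........]
after create(a) → a:[2], b:[0, 1]  free=[FFF.........]
after unlink(b) → a:[2]  free=[..F.........]
after create(b) → a:[2], b:[0]  free=[F.F.........]

bitmap = F.F.........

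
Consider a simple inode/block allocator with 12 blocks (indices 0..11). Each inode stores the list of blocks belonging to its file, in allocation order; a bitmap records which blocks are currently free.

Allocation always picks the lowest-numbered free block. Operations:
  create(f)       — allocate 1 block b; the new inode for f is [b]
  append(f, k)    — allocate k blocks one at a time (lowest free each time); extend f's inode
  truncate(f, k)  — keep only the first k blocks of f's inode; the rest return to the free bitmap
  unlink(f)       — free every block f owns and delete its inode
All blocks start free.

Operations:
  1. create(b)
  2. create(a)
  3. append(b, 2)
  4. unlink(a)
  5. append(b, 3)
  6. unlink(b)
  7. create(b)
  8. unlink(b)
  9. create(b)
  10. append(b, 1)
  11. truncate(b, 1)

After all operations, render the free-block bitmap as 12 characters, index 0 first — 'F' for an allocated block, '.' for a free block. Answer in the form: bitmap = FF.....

bitmap = F...........

create(b): bitmap=F........... | b=[0]
create(a): bitmap=FF.......... | a=[1] b=[0]
append(b, 2): bitmap=FFFF........ | a=[1] b=[0, 2, 3]
unlink(a): bitmap=F.FF........ | b=[0, 2, 3]
append(b, 3): bitmap=FFFFFF...... | b=[0, 2, 3, 1, 4, 5]
unlink(b): bitmap=............ | 
create(b): bitmap=F........... | b=[0]
unlink(b): bitmap=............ | 
create(b): bitmap=F........... | b=[0]
append(b, 1): bitmap=FF.......... | b=[0, 1]
truncate(b, 1): bitmap=F........... | b=[0]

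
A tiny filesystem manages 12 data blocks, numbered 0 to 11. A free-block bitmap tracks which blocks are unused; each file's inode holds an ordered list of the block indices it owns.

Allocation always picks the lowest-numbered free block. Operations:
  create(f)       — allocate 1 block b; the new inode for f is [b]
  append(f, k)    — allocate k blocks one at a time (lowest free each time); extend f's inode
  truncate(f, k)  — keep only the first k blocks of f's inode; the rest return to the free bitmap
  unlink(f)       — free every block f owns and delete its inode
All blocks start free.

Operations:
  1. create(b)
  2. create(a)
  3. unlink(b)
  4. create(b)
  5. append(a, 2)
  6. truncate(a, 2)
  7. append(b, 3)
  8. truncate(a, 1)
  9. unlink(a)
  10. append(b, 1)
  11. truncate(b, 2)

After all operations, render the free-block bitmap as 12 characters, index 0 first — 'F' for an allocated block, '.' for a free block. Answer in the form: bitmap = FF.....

create(b): bitmap=F........... | b=[0]
create(a): bitmap=FF.......... | a=[1] b=[0]
unlink(b): bitmap=.F.......... | a=[1]
create(b): bitmap=FF.......... | a=[1] b=[0]
append(a, 2): bitmap=FFFF........ | a=[1, 2, 3] b=[0]
truncate(a, 2): bitmap=FFF......... | a=[1, 2] b=[0]
append(b, 3): bitmap=FFFFFF...... | a=[1, 2] b=[0, 3, 4, 5]
truncate(a, 1): bitmap=FF.FFF...... | a=[1] b=[0, 3, 4, 5]
unlink(a): bitmap=F..FFF...... | b=[0, 3, 4, 5]
append(b, 1): bitmap=FF.FFF...... | b=[0, 3, 4, 5, 1]
truncate(b, 2): bitmap=F..F........ | b=[0, 3]

bitmap = F..F........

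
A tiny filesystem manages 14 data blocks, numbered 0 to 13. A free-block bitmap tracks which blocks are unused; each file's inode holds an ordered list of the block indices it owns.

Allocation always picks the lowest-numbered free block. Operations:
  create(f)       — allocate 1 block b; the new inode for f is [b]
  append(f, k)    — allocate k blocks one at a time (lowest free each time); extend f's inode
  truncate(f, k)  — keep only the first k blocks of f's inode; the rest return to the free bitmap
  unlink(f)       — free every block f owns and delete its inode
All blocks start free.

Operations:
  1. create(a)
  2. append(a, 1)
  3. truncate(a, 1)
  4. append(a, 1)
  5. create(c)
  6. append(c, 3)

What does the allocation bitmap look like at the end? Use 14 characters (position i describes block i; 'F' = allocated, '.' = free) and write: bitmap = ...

  1. create(a)  ⇒  F.............  {a→[0]}
  2. append(a, 1)  ⇒  FF............  {a→[0, 1]}
  3. truncate(a, 1)  ⇒  F.............  {a→[0]}
  4. append(a, 1)  ⇒  FF............  {a→[0, 1]}
  5. create(c)  ⇒  FFF...........  {a→[0, 1]; c→[2]}
  6. append(c, 3)  ⇒  FFFFFF........  {a→[0, 1]; c→[2, 3, 4, 5]}

bitmap = FFFFFF........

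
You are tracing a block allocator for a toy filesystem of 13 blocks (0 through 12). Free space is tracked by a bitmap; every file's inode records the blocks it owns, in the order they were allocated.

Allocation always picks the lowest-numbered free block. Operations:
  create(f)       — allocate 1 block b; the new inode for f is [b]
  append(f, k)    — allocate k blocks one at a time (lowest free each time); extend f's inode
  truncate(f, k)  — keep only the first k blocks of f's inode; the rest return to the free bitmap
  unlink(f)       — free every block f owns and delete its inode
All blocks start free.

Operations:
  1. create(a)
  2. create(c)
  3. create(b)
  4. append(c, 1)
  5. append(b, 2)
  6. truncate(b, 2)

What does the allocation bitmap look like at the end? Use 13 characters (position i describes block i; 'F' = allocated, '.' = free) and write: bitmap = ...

bitmap = FFFFF........

after create(a) → a:[0]  free=[F............]
after create(c) → a:[0], c:[1]  free=[FF...........]
after create(b) → a:[0], b:[2], c:[1]  free=[FFF..........]
after append(c, 1) → a:[0], b:[2], c:[1, 3]  free=[FFFF.........]
after append(b, 2) → a:[0], b:[2, 4, 5], c:[1, 3]  free=[FFFFFF.......]
after truncate(b, 2) → a:[0], b:[2, 4], c:[1, 3]  free=[FFFFF........]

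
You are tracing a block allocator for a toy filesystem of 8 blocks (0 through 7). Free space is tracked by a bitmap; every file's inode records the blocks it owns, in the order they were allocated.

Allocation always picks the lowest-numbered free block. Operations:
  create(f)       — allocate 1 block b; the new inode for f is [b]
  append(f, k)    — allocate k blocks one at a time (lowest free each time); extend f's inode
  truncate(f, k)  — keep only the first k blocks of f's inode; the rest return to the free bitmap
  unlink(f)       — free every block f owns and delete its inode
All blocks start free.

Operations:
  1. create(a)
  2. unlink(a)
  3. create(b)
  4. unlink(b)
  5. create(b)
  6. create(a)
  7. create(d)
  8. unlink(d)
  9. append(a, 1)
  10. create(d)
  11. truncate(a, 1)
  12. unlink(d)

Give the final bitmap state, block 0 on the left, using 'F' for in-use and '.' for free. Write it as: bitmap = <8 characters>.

bitmap = FF......

after create(a) → a:[0]  free=[F.......]
after unlink(a) →   free=[........]
after create(b) → b:[0]  free=[F.......]
after unlink(b) →   free=[........]
after create(b) → b:[0]  free=[F.......]
after create(a) → a:[1], b:[0]  free=[FF......]
after create(d) → a:[1], b:[0], d:[2]  free=[FFF.....]
after unlink(d) → a:[1], b:[0]  free=[FF......]
after append(a, 1) → a:[1, 2], b:[0]  free=[FFF.....]
after create(d) → a:[1, 2], b:[0], d:[3]  free=[FFFF....]
after truncate(a, 1) → a:[1], b:[0], d:[3]  free=[FF.F....]
after unlink(d) → a:[1], b:[0]  free=[FF......]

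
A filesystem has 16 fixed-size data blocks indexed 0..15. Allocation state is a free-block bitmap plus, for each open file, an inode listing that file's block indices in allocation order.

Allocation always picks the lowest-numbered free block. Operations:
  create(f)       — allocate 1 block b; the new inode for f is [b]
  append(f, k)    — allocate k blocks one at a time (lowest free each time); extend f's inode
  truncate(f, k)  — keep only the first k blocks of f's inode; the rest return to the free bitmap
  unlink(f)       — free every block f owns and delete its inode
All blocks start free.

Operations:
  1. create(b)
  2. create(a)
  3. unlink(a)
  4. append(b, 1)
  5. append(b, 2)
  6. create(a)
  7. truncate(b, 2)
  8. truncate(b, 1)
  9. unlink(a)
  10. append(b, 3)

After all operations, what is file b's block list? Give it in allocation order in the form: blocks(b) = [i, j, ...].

blocks(b) = [0, 1, 2, 3]

after create(b) → b:[0]  free=[F...............]
after create(a) → a:[1], b:[0]  free=[FF..............]
after unlink(a) → b:[0]  free=[F...............]
after append(b, 1) → b:[0, 1]  free=[FF..............]
after append(b, 2) → b:[0, 1, 2, 3]  free=[FFFF............]
after create(a) → a:[4], b:[0, 1, 2, 3]  free=[FFFFF...........]
after truncate(b, 2) → a:[4], b:[0, 1]  free=[FF..F...........]
after truncate(b, 1) → a:[4], b:[0]  free=[F...F...........]
after unlink(a) → b:[0]  free=[F...............]
after append(b, 3) → b:[0, 1, 2, 3]  free=[FFFF............]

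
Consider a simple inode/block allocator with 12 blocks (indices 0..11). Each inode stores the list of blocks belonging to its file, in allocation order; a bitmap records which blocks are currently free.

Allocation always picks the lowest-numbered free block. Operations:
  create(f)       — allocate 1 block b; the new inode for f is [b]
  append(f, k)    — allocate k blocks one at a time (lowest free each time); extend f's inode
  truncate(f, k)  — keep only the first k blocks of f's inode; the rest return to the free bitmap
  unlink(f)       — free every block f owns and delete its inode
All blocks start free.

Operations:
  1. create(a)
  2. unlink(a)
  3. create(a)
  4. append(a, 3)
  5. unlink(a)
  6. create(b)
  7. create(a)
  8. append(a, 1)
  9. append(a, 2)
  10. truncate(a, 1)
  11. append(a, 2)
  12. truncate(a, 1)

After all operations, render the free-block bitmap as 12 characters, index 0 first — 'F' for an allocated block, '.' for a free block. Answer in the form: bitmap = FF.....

  1. create(a)  ⇒  F...........  {a→[0]}
  2. unlink(a)  ⇒  ............  {}
  3. create(a)  ⇒  F...........  {a→[0]}
  4. append(a, 3)  ⇒  FFFF........  {a→[0, 1, 2, 3]}
  5. unlink(a)  ⇒  ............  {}
  6. create(b)  ⇒  F...........  {b→[0]}
  7. create(a)  ⇒  FF..........  {a→[1]; b→[0]}
  8. append(a, 1)  ⇒  FFF.........  {a→[1, 2]; b→[0]}
  9. append(a, 2)  ⇒  FFFFF.......  {a→[1, 2, 3, 4]; b→[0]}
  10. truncate(a, 1)  ⇒  FF..........  {a→[1]; b→[0]}
  11. append(a, 2)  ⇒  FFFF........  {a→[1, 2, 3]; b→[0]}
  12. truncate(a, 1)  ⇒  FF..........  {a→[1]; b→[0]}

bitmap = FF..........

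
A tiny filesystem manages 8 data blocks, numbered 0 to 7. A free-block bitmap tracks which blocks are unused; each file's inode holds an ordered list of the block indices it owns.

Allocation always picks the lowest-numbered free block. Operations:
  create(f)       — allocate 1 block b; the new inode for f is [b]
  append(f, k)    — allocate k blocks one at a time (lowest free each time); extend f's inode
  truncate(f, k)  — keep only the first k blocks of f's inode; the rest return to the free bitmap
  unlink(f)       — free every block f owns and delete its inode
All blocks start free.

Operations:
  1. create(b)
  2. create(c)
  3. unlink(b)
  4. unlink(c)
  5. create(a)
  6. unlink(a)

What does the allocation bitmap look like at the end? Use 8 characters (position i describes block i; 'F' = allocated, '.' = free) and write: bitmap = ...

[1] create(b) — b=0 (map F.......)
[2] create(c) — b=0 c=1 (map FF......)
[3] unlink(b) — c=1 (map .F......)
[4] unlink(c) —  (map ........)
[5] create(a) — a=0 (map F.......)
[6] unlink(a) —  (map ........)

bitmap = ........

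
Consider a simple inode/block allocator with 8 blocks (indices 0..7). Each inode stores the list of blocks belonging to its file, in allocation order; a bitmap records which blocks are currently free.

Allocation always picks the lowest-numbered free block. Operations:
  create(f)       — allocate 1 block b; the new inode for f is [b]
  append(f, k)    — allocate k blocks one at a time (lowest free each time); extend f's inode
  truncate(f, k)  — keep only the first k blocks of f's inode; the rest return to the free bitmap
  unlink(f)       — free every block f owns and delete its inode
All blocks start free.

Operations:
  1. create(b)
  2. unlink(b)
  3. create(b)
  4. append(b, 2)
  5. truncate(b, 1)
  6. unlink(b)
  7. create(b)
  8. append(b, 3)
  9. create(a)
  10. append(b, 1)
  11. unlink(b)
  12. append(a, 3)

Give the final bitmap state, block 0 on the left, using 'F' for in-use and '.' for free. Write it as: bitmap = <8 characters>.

[1] create(b) — b=0 (map F.......)
[2] unlink(b) —  (map ........)
[3] create(b) — b=0 (map F.......)
[4] append(b, 2) — b=0,1,2 (map FFF.....)
[5] truncate(b, 1) — b=0 (map F.......)
[6] unlink(b) —  (map ........)
[7] create(b) — b=0 (map F.......)
[8] append(b, 3) — b=0,1,2,3 (map FFFF....)
[9] create(a) — a=4 b=0,1,2,3 (map FFFFF...)
[10] append(b, 1) — a=4 b=0,1,2,3,5 (map FFFFFF..)
[11] unlink(b) — a=4 (map ....F...)
[12] append(a, 3) — a=4,0,1,2 (map FFF.F...)

bitmap = FFF.F...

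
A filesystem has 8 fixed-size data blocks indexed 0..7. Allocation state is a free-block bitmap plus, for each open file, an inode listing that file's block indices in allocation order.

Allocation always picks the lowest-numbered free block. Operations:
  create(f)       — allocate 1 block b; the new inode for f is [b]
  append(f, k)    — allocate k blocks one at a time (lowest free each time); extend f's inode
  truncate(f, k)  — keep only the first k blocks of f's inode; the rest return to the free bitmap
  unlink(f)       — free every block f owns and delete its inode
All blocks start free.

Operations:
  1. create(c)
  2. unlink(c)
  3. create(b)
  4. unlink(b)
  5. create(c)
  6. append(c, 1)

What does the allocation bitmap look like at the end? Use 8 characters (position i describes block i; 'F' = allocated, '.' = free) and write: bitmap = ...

bitmap = FF......

  1. create(c)  ⇒  F.......  {c→[0]}
  2. unlink(c)  ⇒  ........  {}
  3. create(b)  ⇒  F.......  {b→[0]}
  4. unlink(b)  ⇒  ........  {}
  5. create(c)  ⇒  F.......  {c→[0]}
  6. append(c, 1)  ⇒  FF......  {c→[0, 1]}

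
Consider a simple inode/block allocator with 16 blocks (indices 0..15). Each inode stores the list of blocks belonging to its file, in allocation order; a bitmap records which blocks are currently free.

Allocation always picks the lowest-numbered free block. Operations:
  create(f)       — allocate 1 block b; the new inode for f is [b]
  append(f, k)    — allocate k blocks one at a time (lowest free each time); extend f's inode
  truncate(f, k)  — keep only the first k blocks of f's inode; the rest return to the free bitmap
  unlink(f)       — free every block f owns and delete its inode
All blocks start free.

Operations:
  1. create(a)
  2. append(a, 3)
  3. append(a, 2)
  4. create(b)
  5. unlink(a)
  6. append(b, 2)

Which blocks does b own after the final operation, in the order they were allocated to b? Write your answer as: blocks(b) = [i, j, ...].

blocks(b) = [6, 0, 1]

create(a): bitmap=F............... | a=[0]
append(a, 3): bitmap=FFFF............ | a=[0, 1, 2, 3]
append(a, 2): bitmap=FFFFFF.......... | a=[0, 1, 2, 3, 4, 5]
create(b): bitmap=FFFFFFF......... | a=[0, 1, 2, 3, 4, 5] b=[6]
unlink(a): bitmap=......F......... | b=[6]
append(b, 2): bitmap=FF....F......... | b=[6, 0, 1]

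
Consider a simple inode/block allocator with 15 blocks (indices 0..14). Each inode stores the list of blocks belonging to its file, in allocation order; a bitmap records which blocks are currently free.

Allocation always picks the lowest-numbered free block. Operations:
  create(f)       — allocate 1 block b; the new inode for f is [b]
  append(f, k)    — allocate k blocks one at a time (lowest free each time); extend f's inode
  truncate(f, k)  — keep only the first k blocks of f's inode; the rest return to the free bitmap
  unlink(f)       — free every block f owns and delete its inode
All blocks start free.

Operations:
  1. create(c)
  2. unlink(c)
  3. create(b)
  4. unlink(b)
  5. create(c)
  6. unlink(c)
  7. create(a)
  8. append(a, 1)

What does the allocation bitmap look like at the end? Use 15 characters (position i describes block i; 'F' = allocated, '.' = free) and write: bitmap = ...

create(c): bitmap=F.............. | c=[0]
unlink(c): bitmap=............... | 
create(b): bitmap=F.............. | b=[0]
unlink(b): bitmap=............... | 
create(c): bitmap=F.............. | c=[0]
unlink(c): bitmap=............... | 
create(a): bitmap=F.............. | a=[0]
append(a, 1): bitmap=FF............. | a=[0, 1]

bitmap = FF.............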